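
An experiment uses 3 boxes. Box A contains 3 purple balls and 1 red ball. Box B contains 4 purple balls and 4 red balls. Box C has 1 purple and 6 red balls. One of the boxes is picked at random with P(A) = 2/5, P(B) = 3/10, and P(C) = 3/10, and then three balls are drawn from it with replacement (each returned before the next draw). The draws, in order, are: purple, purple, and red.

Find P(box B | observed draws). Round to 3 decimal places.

0.379

Under each hypothesis, the probability of the observed sequence is: P(data | box A) = (3/4)(3/4)(1/4) = 0.14062; P(data | box B) = (4/8)(4/8)(4/8) = 0.125; P(data | box C) = (1/7)(1/7)(6/7) = 0.017493.
Multiplying each by its prior: 2/5 · 0.14062 = 0.05625, 3/10 · 0.125 = 0.0375, 3/10 · 0.017493 = 0.0052478; with total 0.098998.
Hence P(box B | data) = (0.0375) / (0.098998) = 0.3788.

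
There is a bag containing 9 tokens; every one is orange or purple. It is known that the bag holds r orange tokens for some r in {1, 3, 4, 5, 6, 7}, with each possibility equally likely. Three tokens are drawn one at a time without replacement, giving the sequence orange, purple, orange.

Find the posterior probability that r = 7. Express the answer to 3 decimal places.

0.240

Compute the likelihood of the observed sequence for each case: P(data | r = 1) = (1/9)(8/8)(0/7) = 0; P(data | r = 3) = (3/9)(6/8)(2/7) = 1/14; P(data | r = 4) = (4/9)(5/8)(3/7) = 5/42; P(data | r = 5) = (5/9)(4/8)(4/7) = 10/63; P(data | r = 6) = (6/9)(3/8)(5/7) = 5/28; P(data | r = 7) = (7/9)(2/8)(6/7) = 1/6.
Multiplying each by its prior: 1/6 · 0 = 0, 1/6 · 1/14 = 1/84, 1/6 · 5/42 = 5/252, 1/6 · 10/63 = 5/189, 1/6 · 5/28 = 5/168, 1/6 · 1/6 = 1/36; with total 25/216.
Hence P(r = 7 | data) = (1/36) / (25/216) = 6/25.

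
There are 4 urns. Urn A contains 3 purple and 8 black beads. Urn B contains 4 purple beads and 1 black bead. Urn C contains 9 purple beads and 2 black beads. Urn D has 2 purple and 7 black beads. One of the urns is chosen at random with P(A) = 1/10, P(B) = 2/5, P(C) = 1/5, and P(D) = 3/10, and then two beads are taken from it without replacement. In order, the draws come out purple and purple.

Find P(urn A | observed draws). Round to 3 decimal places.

0.014

Under each hypothesis, the probability of the observed sequence is: P(data | urn A) = (3/11)(2/10) = 0.054545; P(data | urn B) = (4/5)(3/4) = 0.6; P(data | urn C) = (9/11)(8/10) = 0.65455; P(data | urn D) = (2/9)(1/8) = 0.027778.
Multiplying each by its prior: 1/10 · 0.054545 = 0.0054545, 2/5 · 0.6 = 0.24, 1/5 · 0.65455 = 0.13091, 3/10 · 0.027778 = 0.0083333; summing to 0.3847.
Hence P(urn A | data) = (0.0054545) / (0.3847) = 0.014179.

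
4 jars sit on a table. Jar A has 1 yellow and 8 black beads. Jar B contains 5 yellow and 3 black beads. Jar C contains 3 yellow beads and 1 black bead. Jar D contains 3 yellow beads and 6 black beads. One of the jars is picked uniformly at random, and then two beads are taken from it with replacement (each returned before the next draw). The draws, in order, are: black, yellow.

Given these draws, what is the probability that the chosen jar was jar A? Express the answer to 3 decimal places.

0.133

For each hypothesis, P(data | H) works out to: P(data | jar A) = (8/9)(1/9) = 0.098765; P(data | jar B) = (3/8)(5/8) = 0.23438; P(data | jar C) = (1/4)(3/4) = 0.1875; P(data | jar D) = (6/9)(3/9) = 0.22222.
The prior-weighted likelihoods are 1/4 · 0.098765 = 0.024691, 1/4 · 0.23438 = 0.058594, 1/4 · 0.1875 = 0.046875, 1/4 · 0.22222 = 0.055556; with total 0.18572.
So P(jar A | data) = (0.024691) / (0.18572) = 0.13295.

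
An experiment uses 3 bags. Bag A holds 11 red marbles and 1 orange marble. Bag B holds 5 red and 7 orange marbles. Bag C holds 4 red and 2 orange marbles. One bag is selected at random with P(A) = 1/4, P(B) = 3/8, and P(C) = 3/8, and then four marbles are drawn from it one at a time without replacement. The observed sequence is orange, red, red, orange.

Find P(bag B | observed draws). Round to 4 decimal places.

Under each hypothesis, the probability of the observed sequence is: P(data | bag A) = (1/12)(11/11)(10/10)(0/9) = 0; P(data | bag B) = (7/12)(5/11)(4/10)(6/9) = 7/99; P(data | bag C) = (2/6)(4/5)(3/4)(1/3) = 1/15.
Weighting by the prior gives 1/4 · 0 = 0, 3/8 · 7/99 = 7/264, 3/8 · 1/15 = 1/40; summing to 17/330.
By Bayes' rule, P(bag B | data) = (7/264) / (17/330) = 35/68.

0.5147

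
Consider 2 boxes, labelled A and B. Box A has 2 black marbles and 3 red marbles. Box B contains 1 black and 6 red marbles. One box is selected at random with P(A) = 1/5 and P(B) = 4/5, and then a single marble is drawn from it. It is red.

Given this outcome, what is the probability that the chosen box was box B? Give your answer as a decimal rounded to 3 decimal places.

The likelihood of this draw under each hypothesis: P(data | box A) = (3/5) = 3/5; P(data | box B) = (6/7) = 6/7.
The prior-weighted likelihoods are 1/5 · 3/5 = 3/25, 4/5 · 6/7 = 24/35; these sum to 141/175.
Hence P(box B | data) = (24/35) / (141/175) = 40/47.

0.851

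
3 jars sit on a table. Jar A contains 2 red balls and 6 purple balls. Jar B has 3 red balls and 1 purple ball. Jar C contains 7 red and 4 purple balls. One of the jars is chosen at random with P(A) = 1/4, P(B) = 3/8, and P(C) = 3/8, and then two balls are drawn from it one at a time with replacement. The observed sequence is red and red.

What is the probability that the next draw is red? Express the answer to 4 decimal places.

For each hypothesis, P(data | H) works out to: P(data | jar A) = (2/8)(2/8) = 0.0625; P(data | jar B) = (3/4)(3/4) = 0.5625; P(data | jar C) = (7/11)(7/11) = 0.40496.
The prior-weighted likelihoods are 1/4 · 0.0625 = 0.015625, 3/8 · 0.5625 = 0.21094, 3/8 · 0.40496 = 0.15186; summing to 0.37842.
Normalising, the posterior is P(jar A | data) = 0.04129, P(jar B | data) = 0.55741, P(jar C | data) = 0.4013.
So P(red next | data) = Σ P(red next | H) P(H | data) = (1/4)(0.04129) + (3/4)(0.55741) + (7/11)(0.4013) = 0.68375.

0.6838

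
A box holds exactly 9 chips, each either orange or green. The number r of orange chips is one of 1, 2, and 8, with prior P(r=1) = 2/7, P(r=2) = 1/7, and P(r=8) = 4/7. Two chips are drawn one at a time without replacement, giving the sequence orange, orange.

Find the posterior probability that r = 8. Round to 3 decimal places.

The likelihood of the observed sequence under each hypothesis: P(data | r = 1) = (1/9)(0/8) = 0; P(data | r = 2) = (2/9)(1/8) = 1/36; P(data | r = 8) = (8/9)(7/8) = 7/9.
Weighting by the prior gives 2/7 · 0 = 0, 1/7 · 1/36 = 1/252, 4/7 · 7/9 = 4/9; these sum to 113/252.
Therefore the posterior P(r = 8 | data) = (4/9) / (113/252) = 112/113.

0.991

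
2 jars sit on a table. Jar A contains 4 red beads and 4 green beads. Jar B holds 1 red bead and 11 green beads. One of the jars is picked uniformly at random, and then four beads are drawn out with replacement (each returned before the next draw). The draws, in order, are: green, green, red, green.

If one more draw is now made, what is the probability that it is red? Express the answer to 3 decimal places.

Compute the likelihood of the observed sequence for each case: P(data | jar A) = (4/8)(4/8)(4/8)(4/8) = 0.0625; P(data | jar B) = (11/12)(11/12)(1/12)(11/12) = 0.064188.
Weighting by the prior gives 1/2 · 0.0625 = 0.03125, 1/2 · 0.064188 = 0.032094; summing to 0.063344.
The posterior is then P(jar A | data) = 0.49334, P(jar B | data) = 0.50666.
So P(red next | data) = Σ P(red next | H) P(H | data) = (1/2)(0.49334) + (1/12)(0.50666) = 0.28889.

0.289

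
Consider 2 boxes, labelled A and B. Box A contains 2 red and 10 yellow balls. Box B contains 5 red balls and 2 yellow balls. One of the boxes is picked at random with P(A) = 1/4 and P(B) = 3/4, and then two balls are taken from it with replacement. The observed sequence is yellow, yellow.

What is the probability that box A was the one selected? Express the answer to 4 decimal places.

For each hypothesis, P(data | H) works out to: P(data | box A) = (10/12)(10/12) = 0.69444; P(data | box B) = (2/7)(2/7) = 0.081633.
Weighting by the prior gives 1/4 · 0.69444 = 0.17361, 3/4 · 0.081633 = 0.061224; with total 0.23484.
So P(box A | data) = (0.17361) / (0.23484) = 0.73929.

0.7393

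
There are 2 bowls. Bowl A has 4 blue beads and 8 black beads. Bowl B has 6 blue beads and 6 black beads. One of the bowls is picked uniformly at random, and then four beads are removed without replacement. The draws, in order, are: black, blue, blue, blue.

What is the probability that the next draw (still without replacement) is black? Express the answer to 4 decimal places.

0.6776

The likelihood of the observed sequence under each hypothesis: P(data | bowl A) = (8/12)(4/11)(3/10)(2/9) = 8/495; P(data | bowl B) = (6/12)(6/11)(5/10)(4/9) = 2/33.
The prior-weighted likelihoods are 1/2 · 8/495 = 4/495, 1/2 · 2/33 = 1/33; these sum to 19/495.
Dividing through by the total gives posterior P(bowl A | data) = 4/19, P(bowl B | data) = 15/19.
Averaging over the posterior, P(black next | data) = (7/8)(4/19) + (5/8)(15/19) = 103/152.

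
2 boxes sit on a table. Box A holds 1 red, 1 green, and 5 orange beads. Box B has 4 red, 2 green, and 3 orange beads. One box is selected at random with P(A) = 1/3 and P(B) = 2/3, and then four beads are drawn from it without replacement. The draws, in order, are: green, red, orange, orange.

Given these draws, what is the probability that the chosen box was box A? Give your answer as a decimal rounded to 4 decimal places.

0.4286

Under each hypothesis, the probability of the observed sequence is: P(data | box A) = (1/7)(1/6)(5/5)(4/4) = 1/42; P(data | box B) = (2/9)(4/8)(3/7)(2/6) = 1/63.
Multiplying each by its prior: 1/3 · 1/42 = 1/126, 2/3 · 1/63 = 2/189; these sum to 1/54.
Therefore the posterior P(box A | data) = (1/126) / (1/54) = 3/7.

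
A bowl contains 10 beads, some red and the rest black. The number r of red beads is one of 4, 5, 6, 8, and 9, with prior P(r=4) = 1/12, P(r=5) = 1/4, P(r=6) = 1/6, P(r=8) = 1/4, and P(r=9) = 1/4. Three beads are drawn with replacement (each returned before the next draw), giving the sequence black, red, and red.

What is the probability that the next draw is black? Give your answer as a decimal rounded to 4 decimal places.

0.3329

The likelihood of the observed sequence under each hypothesis: P(data | r = 4) = (6/10)(4/10)(4/10) = 0.096; P(data | r = 5) = (5/10)(5/10)(5/10) = 0.125; P(data | r = 6) = (4/10)(6/10)(6/10) = 0.144; P(data | r = 8) = (2/10)(8/10)(8/10) = 0.128; P(data | r = 9) = (1/10)(9/10)(9/10) = 0.081.
Weighting by the prior gives 1/12 · 0.096 = 0.008, 1/4 · 0.125 = 0.03125, 1/6 · 0.144 = 0.024, 1/4 · 0.128 = 0.032, 1/4 · 0.081 = 0.02025; with total 0.1155.
Dividing through by the total gives posterior P(r = 4 | data) = 0.069264, P(r = 5 | data) = 0.27056, P(r = 6 | data) = 0.20779, P(r = 8 | data) = 0.27706, P(r = 9 | data) = 0.17532.
The predictive probability is P(black next | data) = (3/5)(0.069264) + (1/2)(0.27056) + (2/5)(0.20779) + (1/5)(0.27706) + (1/10)(0.17532) = 0.3329.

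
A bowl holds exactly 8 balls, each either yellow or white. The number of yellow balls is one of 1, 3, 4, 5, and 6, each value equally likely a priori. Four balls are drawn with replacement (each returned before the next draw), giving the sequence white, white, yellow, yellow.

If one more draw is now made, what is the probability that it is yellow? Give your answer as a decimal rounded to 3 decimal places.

Under each hypothesis, the probability of the observed sequence is: P(data | r = 1) = (7/8)(7/8)(1/8)(1/8) = 0.011963; P(data | r = 3) = (5/8)(5/8)(3/8)(3/8) = 0.054932; P(data | r = 4) = (4/8)(4/8)(4/8)(4/8) = 0.0625; P(data | r = 5) = (3/8)(3/8)(5/8)(5/8) = 0.054932; P(data | r = 6) = (2/8)(2/8)(6/8)(6/8) = 0.035156.
The prior-weighted likelihoods are 1/5 · 0.011963 = 0.0023926, 1/5 · 0.054932 = 0.010986, 1/5 · 0.0625 = 0.0125, 1/5 · 0.054932 = 0.010986, 1/5 · 0.035156 = 0.0070313; these sum to 0.043896.
Dividing through by the total gives posterior P(r = 1 | data) = 0.054505, P(r = 3 | data) = 0.25028, P(r = 4 | data) = 0.28476, P(r = 5 | data) = 0.25028, P(r = 6 | data) = 0.16018.
The predictive probability is P(yellow next | data) = (1/8)(0.054505) + (3/8)(0.25028) + (1/2)(0.28476) + (5/8)(0.25028) + (3/4)(0.16018) = 0.51961.

0.520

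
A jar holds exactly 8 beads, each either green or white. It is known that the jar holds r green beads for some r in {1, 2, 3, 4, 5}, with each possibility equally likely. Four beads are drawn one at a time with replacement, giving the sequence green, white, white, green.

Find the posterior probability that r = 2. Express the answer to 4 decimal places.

Compute the likelihood of the observed sequence for each case: P(data | r = 1) = (1/8)(7/8)(7/8)(1/8) = 0.011963; P(data | r = 2) = (2/8)(6/8)(6/8)(2/8) = 0.035156; P(data | r = 3) = (3/8)(5/8)(5/8)(3/8) = 0.054932; P(data | r = 4) = (4/8)(4/8)(4/8)(4/8) = 0.0625; P(data | r = 5) = (5/8)(3/8)(3/8)(5/8) = 0.054932.
Multiplying each by its prior: 1/5 · 0.011963 = 0.0023926, 1/5 · 0.035156 = 0.0070313, 1/5 · 0.054932 = 0.010986, 1/5 · 0.0625 = 0.0125, 1/5 · 0.054932 = 0.010986; summing to 0.043896.
Hence P(r = 2 | data) = (0.0070313) / (0.043896) = 0.16018.

0.1602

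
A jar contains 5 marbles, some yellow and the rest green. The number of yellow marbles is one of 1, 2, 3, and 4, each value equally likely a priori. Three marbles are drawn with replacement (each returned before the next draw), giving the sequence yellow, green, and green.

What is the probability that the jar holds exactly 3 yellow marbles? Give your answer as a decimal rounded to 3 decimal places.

For each hypothesis, P(data | H) works out to: P(data | r = 1) = (1/5)(4/5)(4/5) = 16/125; P(data | r = 2) = (2/5)(3/5)(3/5) = 18/125; P(data | r = 3) = (3/5)(2/5)(2/5) = 12/125; P(data | r = 4) = (4/5)(1/5)(1/5) = 4/125.
Weighting by the prior gives 1/4 · 16/125 = 4/125, 1/4 · 18/125 = 9/250, 1/4 · 12/125 = 3/125, 1/4 · 4/125 = 1/125; these sum to 1/10.
Therefore the posterior P(r = 3 | data) = (3/125) / (1/10) = 6/25.

0.240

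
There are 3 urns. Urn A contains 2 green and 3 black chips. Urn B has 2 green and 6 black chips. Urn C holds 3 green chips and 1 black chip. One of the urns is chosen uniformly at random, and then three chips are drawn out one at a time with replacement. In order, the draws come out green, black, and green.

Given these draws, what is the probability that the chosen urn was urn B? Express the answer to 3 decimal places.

For each hypothesis, P(data | H) works out to: P(data | urn A) = (2/5)(3/5)(2/5) = 0.096; P(data | urn B) = (2/8)(6/8)(2/8) = 0.046875; P(data | urn C) = (3/4)(1/4)(3/4) = 0.14062.
Multiplying each by its prior: 1/3 · 0.096 = 0.032, 1/3 · 0.046875 = 0.015625, 1/3 · 0.14062 = 0.046875; summing to 0.0945.
Therefore the posterior P(urn B | data) = (0.015625) / (0.0945) = 0.16534.

0.165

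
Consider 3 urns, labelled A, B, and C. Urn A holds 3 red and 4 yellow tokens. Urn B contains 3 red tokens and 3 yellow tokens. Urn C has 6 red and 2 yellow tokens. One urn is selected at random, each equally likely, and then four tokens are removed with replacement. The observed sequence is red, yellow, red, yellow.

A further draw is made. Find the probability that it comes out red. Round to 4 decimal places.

0.5286

The likelihood of the observed sequence under each hypothesis: P(data | urn A) = (3/7)(4/7)(3/7)(4/7) = 0.059975; P(data | urn B) = (3/6)(3/6)(3/6)(3/6) = 0.0625; P(data | urn C) = (6/8)(2/8)(6/8)(2/8) = 0.035156.
The prior-weighted likelihoods are 1/3 · 0.059975 = 0.019992, 1/3 · 0.0625 = 0.020833, 1/3 · 0.035156 = 0.011719; these sum to 0.052544.
Dividing through by the total gives posterior P(urn A | data) = 0.38048, P(urn B | data) = 0.39649, P(urn C | data) = 0.22303.
Averaging over the posterior, P(red next | data) = (3/7)(0.38048) + (1/2)(0.39649) + (3/4)(0.22303) = 0.52858.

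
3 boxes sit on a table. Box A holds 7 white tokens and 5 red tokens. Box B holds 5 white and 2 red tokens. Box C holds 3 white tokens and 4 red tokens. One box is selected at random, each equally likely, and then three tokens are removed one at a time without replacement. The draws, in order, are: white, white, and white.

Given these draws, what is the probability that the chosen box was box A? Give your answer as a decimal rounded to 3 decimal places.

Compute the likelihood of the observed sequence for each case: P(data | box A) = (7/12)(6/11)(5/10) = 0.15909; P(data | box B) = (5/7)(4/6)(3/5) = 0.28571; P(data | box C) = (3/7)(2/6)(1/5) = 0.028571.
The prior-weighted likelihoods are 1/3 · 0.15909 = 0.05303, 1/3 · 0.28571 = 0.095238, 1/3 · 0.028571 = 0.0095238; with total 0.15779.
Therefore the posterior P(box A | data) = (0.05303) / (0.15779) = 0.33608.

0.336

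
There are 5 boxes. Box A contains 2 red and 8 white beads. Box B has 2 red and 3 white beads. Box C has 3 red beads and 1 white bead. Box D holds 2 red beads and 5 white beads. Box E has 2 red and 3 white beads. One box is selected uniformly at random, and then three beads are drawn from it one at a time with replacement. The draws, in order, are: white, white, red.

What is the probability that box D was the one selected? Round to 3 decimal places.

0.240

For each hypothesis, P(data | H) works out to: P(data | box A) = (8/10)(8/10)(2/10) = 0.128; P(data | box B) = (3/5)(3/5)(2/5) = 0.144; P(data | box C) = (1/4)(1/4)(3/4) = 0.046875; P(data | box D) = (5/7)(5/7)(2/7) = 0.14577; P(data | box E) = (3/5)(3/5)(2/5) = 0.144.
Multiplying each by its prior: 1/5 · 0.128 = 0.0256, 1/5 · 0.144 = 0.0288, 1/5 · 0.046875 = 0.009375, 1/5 · 0.14577 = 0.029155, 1/5 · 0.144 = 0.0288; summing to 0.12173.
Therefore the posterior P(box D | data) = (0.029155) / (0.12173) = 0.2395.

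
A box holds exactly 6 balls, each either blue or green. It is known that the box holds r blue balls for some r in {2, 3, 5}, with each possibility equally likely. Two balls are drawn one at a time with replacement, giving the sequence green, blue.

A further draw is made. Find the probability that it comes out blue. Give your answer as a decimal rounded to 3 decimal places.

Compute the likelihood of the observed sequence for each case: P(data | r = 2) = (4/6)(2/6) = 2/9; P(data | r = 3) = (3/6)(3/6) = 1/4; P(data | r = 5) = (1/6)(5/6) = 5/36.
Multiplying each by its prior: 1/3 · 2/9 = 2/27, 1/3 · 1/4 = 1/12, 1/3 · 5/36 = 5/108; with total 11/54.
The posterior is then P(r = 2 | data) = 4/11, P(r = 3 | data) = 9/22, P(r = 5 | data) = 5/22.
So P(blue next | data) = Σ P(blue next | H) P(H | data) = (1/3)(4/11) + (1/2)(9/22) + (5/6)(5/22) = 17/33.

0.515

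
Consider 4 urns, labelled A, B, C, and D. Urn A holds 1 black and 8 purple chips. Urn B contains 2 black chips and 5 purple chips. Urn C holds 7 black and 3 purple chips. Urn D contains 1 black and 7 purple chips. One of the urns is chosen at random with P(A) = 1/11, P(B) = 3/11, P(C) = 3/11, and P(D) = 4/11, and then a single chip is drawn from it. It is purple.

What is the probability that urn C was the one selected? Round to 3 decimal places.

0.121

For each hypothesis, P(data | H) works out to: P(data | urn A) = (8/9) = 0.88889; P(data | urn B) = (5/7) = 0.71429; P(data | urn C) = (3/10) = 0.3; P(data | urn D) = (7/8) = 0.875.
Weighting by the prior gives 1/11 · 0.88889 = 0.080808, 3/11 · 0.71429 = 0.19481, 3/11 · 0.3 = 0.081818, 4/11 · 0.875 = 0.31818; summing to 0.67561.
Hence P(urn C | data) = (0.081818) / (0.67561) = 0.1211.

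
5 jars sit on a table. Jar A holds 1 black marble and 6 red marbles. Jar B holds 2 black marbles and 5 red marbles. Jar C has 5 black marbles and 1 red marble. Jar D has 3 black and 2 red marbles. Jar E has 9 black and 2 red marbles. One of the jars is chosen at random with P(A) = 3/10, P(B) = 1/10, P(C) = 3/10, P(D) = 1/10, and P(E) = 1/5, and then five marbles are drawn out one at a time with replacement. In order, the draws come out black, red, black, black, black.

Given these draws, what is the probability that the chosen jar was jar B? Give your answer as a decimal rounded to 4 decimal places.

0.0103

The likelihood of the observed sequence under each hypothesis: P(data | jar A) = (1/7)(6/7)(1/7)(1/7)(1/7) = 0.00035699; P(data | jar B) = (2/7)(5/7)(2/7)(2/7)(2/7) = 0.0047599; P(data | jar C) = (5/6)(1/6)(5/6)(5/6)(5/6) = 0.080376; P(data | jar D) = (3/5)(2/5)(3/5)(3/5)(3/5) = 0.05184; P(data | jar E) = (9/11)(2/11)(9/11)(9/11)(9/11) = 0.081477.
Weighting by the prior gives 3/10 · 0.00035699 = 0.0001071, 1/10 · 0.0047599 = 0.00047599, 3/10 · 0.080376 = 0.024113, 1/10 · 0.05184 = 0.005184, 1/5 · 0.081477 = 0.016295; these sum to 0.046175.
Therefore the posterior P(jar B | data) = (0.00047599) / (0.046175) = 0.010308.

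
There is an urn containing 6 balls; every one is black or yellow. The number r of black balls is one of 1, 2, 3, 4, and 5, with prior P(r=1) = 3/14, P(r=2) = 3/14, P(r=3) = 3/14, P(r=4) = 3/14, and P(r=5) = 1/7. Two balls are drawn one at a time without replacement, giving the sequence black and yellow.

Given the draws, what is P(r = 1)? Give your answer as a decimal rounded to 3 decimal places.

Compute the likelihood of the observed sequence for each case: P(data | r = 1) = (1/6)(5/5) = 1/6; P(data | r = 2) = (2/6)(4/5) = 4/15; P(data | r = 3) = (3/6)(3/5) = 3/10; P(data | r = 4) = (4/6)(2/5) = 4/15; P(data | r = 5) = (5/6)(1/5) = 1/6.
The prior-weighted likelihoods are 3/14 · 1/6 = 1/28, 3/14 · 4/15 = 2/35, 3/14 · 3/10 = 9/140, 3/14 · 4/15 = 2/35, 1/7 · 1/6 = 1/42; these sum to 5/21.
Therefore the posterior P(r = 1 | data) = (1/28) / (5/21) = 3/20.

0.150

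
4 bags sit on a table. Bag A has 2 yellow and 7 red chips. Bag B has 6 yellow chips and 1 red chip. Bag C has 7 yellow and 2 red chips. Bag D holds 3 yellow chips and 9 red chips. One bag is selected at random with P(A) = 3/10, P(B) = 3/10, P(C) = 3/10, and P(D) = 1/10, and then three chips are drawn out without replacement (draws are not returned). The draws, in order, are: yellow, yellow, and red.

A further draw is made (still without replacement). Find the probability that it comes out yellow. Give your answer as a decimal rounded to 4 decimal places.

0.8072

Under each hypothesis, the probability of the observed sequence is: P(data | bag A) = (2/9)(1/8)(7/7) = 0.027778; P(data | bag B) = (6/7)(5/6)(1/5) = 0.14286; P(data | bag C) = (7/9)(6/8)(2/7) = 0.16667; P(data | bag D) = (3/12)(2/11)(9/10) = 0.040909.
The prior-weighted likelihoods are 3/10 · 0.027778 = 0.0083333, 3/10 · 0.14286 = 0.042857, 3/10 · 0.16667 = 0.05, 1/10 · 0.040909 = 0.0040909; summing to 0.10528.
Dividing through by the total gives posterior P(bag A | data) = 0.079153, P(bag B | data) = 0.40707, P(bag C | data) = 0.47492, P(bag D | data) = 0.038857.
So P(yellow next | data) = Σ P(yellow next | H) P(H | data) = (0)(0.079153) + (1)(0.40707) + (5/6)(0.47492) + (1/9)(0.038857) = 0.80715.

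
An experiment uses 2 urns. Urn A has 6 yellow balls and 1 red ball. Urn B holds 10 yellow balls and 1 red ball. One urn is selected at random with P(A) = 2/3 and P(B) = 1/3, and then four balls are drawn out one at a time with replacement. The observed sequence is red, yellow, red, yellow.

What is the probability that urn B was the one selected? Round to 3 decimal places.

0.186

The likelihood of the observed sequence under each hypothesis: P(data | urn A) = (1/7)(6/7)(1/7)(6/7) = 0.014994; P(data | urn B) = (1/11)(10/11)(1/11)(10/11) = 0.0068301.
The prior-weighted likelihoods are 2/3 · 0.014994 = 0.0099958, 1/3 · 0.0068301 = 0.0022767; with total 0.012273.
So P(urn B | data) = (0.0022767) / (0.012273) = 0.18551.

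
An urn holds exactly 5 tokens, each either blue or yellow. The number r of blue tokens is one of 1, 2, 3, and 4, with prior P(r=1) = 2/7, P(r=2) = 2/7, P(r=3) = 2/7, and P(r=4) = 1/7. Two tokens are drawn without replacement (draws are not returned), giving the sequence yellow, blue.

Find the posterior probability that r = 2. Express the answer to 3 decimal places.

Under each hypothesis, the probability of the observed sequence is: P(data | r = 1) = (4/5)(1/4) = 1/5; P(data | r = 2) = (3/5)(2/4) = 3/10; P(data | r = 3) = (2/5)(3/4) = 3/10; P(data | r = 4) = (1/5)(4/4) = 1/5.
The prior-weighted likelihoods are 2/7 · 1/5 = 2/35, 2/7 · 3/10 = 3/35, 2/7 · 3/10 = 3/35, 1/7 · 1/5 = 1/35; summing to 9/35.
So P(r = 2 | data) = (3/35) / (9/35) = 1/3.

0.333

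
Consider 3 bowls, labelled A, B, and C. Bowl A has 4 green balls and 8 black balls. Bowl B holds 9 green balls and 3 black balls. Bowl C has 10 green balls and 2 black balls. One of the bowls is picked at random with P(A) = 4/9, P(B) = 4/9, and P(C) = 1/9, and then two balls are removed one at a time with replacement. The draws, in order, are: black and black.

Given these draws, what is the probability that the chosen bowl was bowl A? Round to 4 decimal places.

0.8649

For each hypothesis, P(data | H) works out to: P(data | bowl A) = (8/12)(8/12) = 4/9; P(data | bowl B) = (3/12)(3/12) = 1/16; P(data | bowl C) = (2/12)(2/12) = 1/36.
Multiplying each by its prior: 4/9 · 4/9 = 16/81, 4/9 · 1/16 = 1/36, 1/9 · 1/36 = 1/324; these sum to 37/162.
By Bayes' rule, P(bowl A | data) = (16/81) / (37/162) = 32/37.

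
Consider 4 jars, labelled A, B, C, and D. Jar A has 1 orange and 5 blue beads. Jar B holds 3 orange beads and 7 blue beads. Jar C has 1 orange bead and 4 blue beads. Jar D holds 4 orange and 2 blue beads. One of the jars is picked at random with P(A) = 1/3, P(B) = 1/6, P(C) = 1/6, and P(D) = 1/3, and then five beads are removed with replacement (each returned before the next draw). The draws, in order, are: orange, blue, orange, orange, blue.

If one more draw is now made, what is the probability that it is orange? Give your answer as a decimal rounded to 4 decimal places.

0.5513

For each hypothesis, P(data | H) works out to: P(data | jar A) = (1/6)(5/6)(1/6)(1/6)(5/6) = 0.003215; P(data | jar B) = (3/10)(7/10)(3/10)(3/10)(7/10) = 0.01323; P(data | jar C) = (1/5)(4/5)(1/5)(1/5)(4/5) = 0.00512; P(data | jar D) = (4/6)(2/6)(4/6)(4/6)(2/6) = 0.032922.
The prior-weighted likelihoods are 1/3 · 0.003215 = 0.0010717, 1/6 · 0.01323 = 0.002205, 1/6 · 0.00512 = 0.00085333, 1/3 · 0.032922 = 0.010974; with total 0.015104.
The posterior is then P(jar A | data) = 0.070953, P(jar B | data) = 0.14599, P(jar C | data) = 0.056497, P(jar D | data) = 0.72656.
Averaging over the posterior, P(orange next | data) = (1/6)(0.070953) + (3/10)(0.14599) + (1/5)(0.056497) + (2/3)(0.72656) = 0.5513.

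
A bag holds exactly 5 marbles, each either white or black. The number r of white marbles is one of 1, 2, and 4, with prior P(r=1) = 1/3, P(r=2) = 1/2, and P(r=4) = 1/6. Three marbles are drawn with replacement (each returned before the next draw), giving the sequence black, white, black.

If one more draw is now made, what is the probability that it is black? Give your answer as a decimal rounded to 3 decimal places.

0.653

Compute the likelihood of the observed sequence for each case: P(data | r = 1) = (4/5)(1/5)(4/5) = 16/125; P(data | r = 2) = (3/5)(2/5)(3/5) = 18/125; P(data | r = 4) = (1/5)(4/5)(1/5) = 4/125.
The prior-weighted likelihoods are 1/3 · 16/125 = 16/375, 1/2 · 18/125 = 9/125, 1/6 · 4/125 = 2/375; summing to 3/25.
Normalising, the posterior is P(r = 1 | data) = 16/45, P(r = 2 | data) = 3/5, P(r = 4 | data) = 2/45.
The predictive probability is P(black next | data) = (4/5)(16/45) + (3/5)(3/5) + (1/5)(2/45) = 49/75.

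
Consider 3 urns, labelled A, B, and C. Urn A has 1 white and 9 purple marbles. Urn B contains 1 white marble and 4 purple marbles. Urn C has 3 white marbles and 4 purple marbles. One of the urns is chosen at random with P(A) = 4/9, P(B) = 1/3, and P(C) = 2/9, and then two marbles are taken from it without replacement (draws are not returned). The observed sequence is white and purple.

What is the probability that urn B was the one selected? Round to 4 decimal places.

0.3818

Under each hypothesis, the probability of the observed sequence is: P(data | urn A) = (1/10)(9/9) = 1/10; P(data | urn B) = (1/5)(4/4) = 1/5; P(data | urn C) = (3/7)(4/6) = 2/7.
Weighting by the prior gives 4/9 · 1/10 = 2/45, 1/3 · 1/5 = 1/15, 2/9 · 2/7 = 4/63; these sum to 11/63.
So P(urn B | data) = (1/15) / (11/63) = 21/55.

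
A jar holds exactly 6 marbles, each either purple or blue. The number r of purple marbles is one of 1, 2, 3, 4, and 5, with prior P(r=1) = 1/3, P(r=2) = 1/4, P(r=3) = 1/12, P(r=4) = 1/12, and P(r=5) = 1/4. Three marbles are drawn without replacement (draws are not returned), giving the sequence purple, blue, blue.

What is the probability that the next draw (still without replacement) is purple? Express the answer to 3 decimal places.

0.247

For each hypothesis, P(data | H) works out to: P(data | r = 1) = (1/6)(5/5)(4/4) = 1/6; P(data | r = 2) = (2/6)(4/5)(3/4) = 1/5; P(data | r = 3) = (3/6)(3/5)(2/4) = 3/20; P(data | r = 4) = (4/6)(2/5)(1/4) = 1/15; P(data | r = 5) = (5/6)(1/5)(0/4) = 0.
The prior-weighted likelihoods are 1/3 · 1/6 = 1/18, 1/4 · 1/5 = 1/20, 1/12 · 3/20 = 1/80, 1/12 · 1/15 = 1/180, 1/4 · 0 = 0; these sum to 89/720.
The posterior is then P(r = 1 | data) = 40/89, P(r = 2 | data) = 36/89, P(r = 3 | data) = 9/89, P(r = 4 | data) = 4/89, P(r = 5 | data) = 0.
The predictive probability is P(purple next | data) = (0)(40/89) + (1/3)(36/89) + (2/3)(9/89) + (1)(4/89) = 22/89.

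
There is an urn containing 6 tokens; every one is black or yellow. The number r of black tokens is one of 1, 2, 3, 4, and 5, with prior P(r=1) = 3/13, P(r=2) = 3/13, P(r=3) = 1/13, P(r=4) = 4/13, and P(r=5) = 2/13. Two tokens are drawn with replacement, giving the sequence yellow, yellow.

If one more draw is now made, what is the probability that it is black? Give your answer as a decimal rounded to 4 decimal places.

For each hypothesis, P(data | H) works out to: P(data | r = 1) = (5/6)(5/6) = 25/36; P(data | r = 2) = (4/6)(4/6) = 4/9; P(data | r = 3) = (3/6)(3/6) = 1/4; P(data | r = 4) = (2/6)(2/6) = 1/9; P(data | r = 5) = (1/6)(1/6) = 1/36.
Weighting by the prior gives 3/13 · 25/36 = 25/156, 3/13 · 4/9 = 4/39, 1/13 · 1/4 = 1/52, 4/13 · 1/9 = 4/117, 2/13 · 1/36 = 1/234; summing to 25/78.
Normalising, the posterior is P(r = 1 | data) = 1/2, P(r = 2 | data) = 8/25, P(r = 3 | data) = 3/50, P(r = 4 | data) = 8/75, P(r = 5 | data) = 1/75.
So P(black next | data) = Σ P(black next | H) P(H | data) = (1/6)(1/2) + (1/3)(8/25) + (1/2)(3/50) + (2/3)(8/75) + (5/6)(1/75) = 68/225.

0.3022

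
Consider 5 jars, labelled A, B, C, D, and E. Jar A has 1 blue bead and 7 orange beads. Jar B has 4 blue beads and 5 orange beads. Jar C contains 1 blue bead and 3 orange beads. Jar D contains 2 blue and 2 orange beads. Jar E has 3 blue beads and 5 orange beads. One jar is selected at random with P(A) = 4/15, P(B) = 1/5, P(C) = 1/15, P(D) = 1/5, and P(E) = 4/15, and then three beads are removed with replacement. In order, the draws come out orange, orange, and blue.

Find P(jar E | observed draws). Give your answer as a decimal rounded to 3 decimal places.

0.309

The likelihood of the observed sequence under each hypothesis: P(data | jar A) = (7/8)(7/8)(1/8) = 0.095703; P(data | jar B) = (5/9)(5/9)(4/9) = 0.13717; P(data | jar C) = (3/4)(3/4)(1/4) = 0.14062; P(data | jar D) = (2/4)(2/4)(2/4) = 0.125; P(data | jar E) = (5/8)(5/8)(3/8) = 0.14648.
Weighting by the prior gives 4/15 · 0.095703 = 0.025521, 1/5 · 0.13717 = 0.027435, 1/15 · 0.14062 = 0.009375, 1/5 · 0.125 = 0.025, 4/15 · 0.14648 = 0.039062; with total 0.12639.
Hence P(jar E | data) = (0.039062) / (0.12639) = 0.30906.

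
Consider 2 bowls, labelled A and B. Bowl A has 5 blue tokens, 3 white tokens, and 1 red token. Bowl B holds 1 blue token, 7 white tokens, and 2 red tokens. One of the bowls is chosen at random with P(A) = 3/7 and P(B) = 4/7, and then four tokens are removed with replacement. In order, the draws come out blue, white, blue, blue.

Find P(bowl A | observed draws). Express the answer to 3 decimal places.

Under each hypothesis, the probability of the observed sequence is: P(data | bowl A) = (5/9)(3/9)(5/9)(5/9) = 0.057156; P(data | bowl B) = (1/10)(7/10)(1/10)(1/10) = 0.0007.
Weighting by the prior gives 3/7 · 0.057156 = 0.024495, 4/7 · 0.0007 = 0.0004; these sum to 0.024895.
By Bayes' rule, P(bowl A | data) = (0.024495) / (0.024895) = 0.98393.

0.984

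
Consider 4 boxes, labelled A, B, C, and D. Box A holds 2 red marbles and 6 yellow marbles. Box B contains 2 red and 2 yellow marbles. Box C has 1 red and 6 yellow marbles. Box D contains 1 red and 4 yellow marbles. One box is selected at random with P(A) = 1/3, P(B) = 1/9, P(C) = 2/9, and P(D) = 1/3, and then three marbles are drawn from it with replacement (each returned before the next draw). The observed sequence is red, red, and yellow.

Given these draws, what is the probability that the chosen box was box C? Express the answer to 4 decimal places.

For each hypothesis, P(data | H) works out to: P(data | box A) = (2/8)(2/8)(6/8) = 0.046875; P(data | box B) = (2/4)(2/4)(2/4) = 0.125; P(data | box C) = (1/7)(1/7)(6/7) = 0.017493; P(data | box D) = (1/5)(1/5)(4/5) = 0.032.
Multiplying each by its prior: 1/3 · 0.046875 = 0.015625, 1/9 · 0.125 = 0.013889, 2/9 · 0.017493 = 0.0038873, 1/3 · 0.032 = 0.010667; these sum to 0.044068.
By Bayes' rule, P(box C | data) = (0.0038873) / (0.044068) = 0.088211.

0.0882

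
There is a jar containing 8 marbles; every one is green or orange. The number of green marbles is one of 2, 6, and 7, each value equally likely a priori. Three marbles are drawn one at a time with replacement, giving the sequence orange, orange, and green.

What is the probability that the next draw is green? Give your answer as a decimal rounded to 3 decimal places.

The likelihood of the observed sequence under each hypothesis: P(data | r = 2) = (6/8)(6/8)(2/8) = 0.14062; P(data | r = 6) = (2/8)(2/8)(6/8) = 0.046875; P(data | r = 7) = (1/8)(1/8)(7/8) = 0.013672.
Multiplying each by its prior: 1/3 · 0.14062 = 0.046875, 1/3 · 0.046875 = 0.015625, 1/3 · 0.013672 = 0.0045573; these sum to 0.067057.
Normalising, the posterior is P(r = 2 | data) = 0.69903, P(r = 6 | data) = 0.23301, P(r = 7 | data) = 0.067961.
Averaging over the posterior, P(green next | data) = (1/4)(0.69903) + (3/4)(0.23301) + (7/8)(0.067961) = 0.40898.

0.409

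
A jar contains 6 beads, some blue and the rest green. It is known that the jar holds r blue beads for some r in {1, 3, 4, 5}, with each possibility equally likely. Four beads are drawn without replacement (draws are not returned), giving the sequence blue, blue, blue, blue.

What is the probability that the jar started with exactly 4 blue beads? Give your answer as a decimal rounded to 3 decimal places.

Compute the likelihood of the observed sequence for each case: P(data | r = 1) = (1/6)(0/5) = 0; P(data | r = 3) = (3/6)(2/5)(1/4)(0/3) = 0; P(data | r = 4) = (4/6)(3/5)(2/4)(1/3) = 1/15; P(data | r = 5) = (5/6)(4/5)(3/4)(2/3) = 1/3.
Weighting by the prior gives 1/4 · 0 = 0, 1/4 · 0 = 0, 1/4 · 1/15 = 1/60, 1/4 · 1/3 = 1/12; with total 1/10.
So P(r = 4 | data) = (1/60) / (1/10) = 1/6.

0.167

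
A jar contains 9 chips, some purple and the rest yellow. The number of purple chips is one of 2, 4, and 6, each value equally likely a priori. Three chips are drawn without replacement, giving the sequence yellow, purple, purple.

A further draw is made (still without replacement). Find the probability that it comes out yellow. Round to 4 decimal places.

For each hypothesis, P(data | H) works out to: P(data | r = 2) = (7/9)(2/8)(1/7) = 1/36; P(data | r = 4) = (5/9)(4/8)(3/7) = 5/42; P(data | r = 6) = (3/9)(6/8)(5/7) = 5/28.
Multiplying each by its prior: 1/3 · 1/36 = 1/108, 1/3 · 5/42 = 5/126, 1/3 · 5/28 = 5/84; summing to 41/378.
The posterior is then P(r = 2 | data) = 7/82, P(r = 4 | data) = 15/41, P(r = 6 | data) = 45/82.
Averaging over the posterior, P(yellow next | data) = (1)(7/82) + (2/3)(15/41) + (1/3)(45/82) = 21/41.

0.5122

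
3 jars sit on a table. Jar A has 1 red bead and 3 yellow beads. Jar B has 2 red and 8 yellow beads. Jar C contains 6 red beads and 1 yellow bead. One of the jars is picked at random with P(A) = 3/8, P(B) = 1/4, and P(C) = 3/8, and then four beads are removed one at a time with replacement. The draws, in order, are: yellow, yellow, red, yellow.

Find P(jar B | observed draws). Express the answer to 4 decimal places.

Under each hypothesis, the probability of the observed sequence is: P(data | jar A) = (3/4)(3/4)(1/4)(3/4) = 0.10547; P(data | jar B) = (8/10)(8/10)(2/10)(8/10) = 0.1024; P(data | jar C) = (1/7)(1/7)(6/7)(1/7) = 0.002499.
The prior-weighted likelihoods are 3/8 · 0.10547 = 0.039551, 1/4 · 0.1024 = 0.0256, 3/8 · 0.002499 = 0.00093711; these sum to 0.066088.
Therefore the posterior P(jar B | data) = (0.0256) / (0.066088) = 0.38736.

0.3874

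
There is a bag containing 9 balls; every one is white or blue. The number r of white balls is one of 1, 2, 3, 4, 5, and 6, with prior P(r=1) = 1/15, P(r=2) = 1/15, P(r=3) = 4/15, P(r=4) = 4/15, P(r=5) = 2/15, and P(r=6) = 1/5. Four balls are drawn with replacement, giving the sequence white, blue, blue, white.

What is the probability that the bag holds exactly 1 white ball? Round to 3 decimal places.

0.013

For each hypothesis, P(data | H) works out to: P(data | r = 1) = (1/9)(8/9)(8/9)(1/9) = 0.0097546; P(data | r = 2) = (2/9)(7/9)(7/9)(2/9) = 0.029873; P(data | r = 3) = (3/9)(6/9)(6/9)(3/9) = 0.049383; P(data | r = 4) = (4/9)(5/9)(5/9)(4/9) = 0.060966; P(data | r = 5) = (5/9)(4/9)(4/9)(5/9) = 0.060966; P(data | r = 6) = (6/9)(3/9)(3/9)(6/9) = 0.049383.
Weighting by the prior gives 1/15 · 0.0097546 = 0.00065031, 1/15 · 0.029873 = 0.0019916, 4/15 · 0.049383 = 0.013169, 4/15 · 0.060966 = 0.016258, 2/15 · 0.060966 = 0.0081288, 1/5 · 0.049383 = 0.0098765; with total 0.050074.
Hence P(r = 1 | data) = (0.00065031) / (0.050074) = 0.012987.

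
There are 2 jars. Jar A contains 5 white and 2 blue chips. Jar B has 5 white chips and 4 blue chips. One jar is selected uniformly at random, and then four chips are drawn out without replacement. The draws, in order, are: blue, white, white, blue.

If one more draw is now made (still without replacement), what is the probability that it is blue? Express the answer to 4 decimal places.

0.2500

For each hypothesis, P(data | H) works out to: P(data | jar A) = (2/7)(5/6)(4/5)(1/4) = 1/21; P(data | jar B) = (4/9)(5/8)(4/7)(3/6) = 5/63.
Weighting by the prior gives 1/2 · 1/21 = 1/42, 1/2 · 5/63 = 5/126; with total 4/63.
Dividing through by the total gives posterior P(jar A | data) = 3/8, P(jar B | data) = 5/8.
The predictive probability is P(blue next | data) = (0)(3/8) + (2/5)(5/8) = 1/4.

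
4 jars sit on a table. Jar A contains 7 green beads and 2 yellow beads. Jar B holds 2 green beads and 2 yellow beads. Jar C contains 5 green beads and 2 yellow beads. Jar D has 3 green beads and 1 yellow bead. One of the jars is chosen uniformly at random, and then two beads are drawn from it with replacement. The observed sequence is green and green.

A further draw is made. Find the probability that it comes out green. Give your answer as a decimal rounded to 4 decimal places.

0.7168

The likelihood of the observed sequence under each hypothesis: P(data | jar A) = (7/9)(7/9) = 0.60494; P(data | jar B) = (2/4)(2/4) = 0.25; P(data | jar C) = (5/7)(5/7) = 0.5102; P(data | jar D) = (3/4)(3/4) = 0.5625.
The prior-weighted likelihoods are 1/4 · 0.60494 = 0.15123, 1/4 · 0.25 = 0.0625, 1/4 · 0.5102 = 0.12755, 1/4 · 0.5625 = 0.14062; summing to 0.48191.
Dividing through by the total gives posterior P(jar A | data) = 0.31382, P(jar B | data) = 0.12969, P(jar C | data) = 0.26468, P(jar D | data) = 0.29181.
The predictive probability is P(green next | data) = (7/9)(0.31382) + (1/2)(0.12969) + (5/7)(0.26468) + (3/4)(0.29181) = 0.71684.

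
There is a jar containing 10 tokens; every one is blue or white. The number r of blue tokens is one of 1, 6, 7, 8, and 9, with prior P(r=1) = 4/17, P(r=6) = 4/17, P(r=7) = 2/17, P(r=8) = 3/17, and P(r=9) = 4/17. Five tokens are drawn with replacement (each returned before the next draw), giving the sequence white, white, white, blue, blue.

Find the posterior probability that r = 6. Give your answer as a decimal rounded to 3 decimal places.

0.554

For each hypothesis, P(data | H) works out to: P(data | r = 1) = (9/10)(9/10)(9/10)(1/10)(1/10) = 0.00729; P(data | r = 6) = (4/10)(4/10)(4/10)(6/10)(6/10) = 0.02304; P(data | r = 7) = (3/10)(3/10)(3/10)(7/10)(7/10) = 0.01323; P(data | r = 8) = (2/10)(2/10)(2/10)(8/10)(8/10) = 0.00512; P(data | r = 9) = (1/10)(1/10)(1/10)(9/10)(9/10) = 0.00081.
Weighting by the prior gives 4/17 · 0.00729 = 0.0017153, 4/17 · 0.02304 = 0.0054212, 2/17 · 0.01323 = 0.0015565, 3/17 · 0.00512 = 0.00090353, 4/17 · 0.00081 = 0.00019059; these sum to 0.0097871.
Therefore the posterior P(r = 6 | data) = (0.0054212) / (0.0097871) = 0.55391.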